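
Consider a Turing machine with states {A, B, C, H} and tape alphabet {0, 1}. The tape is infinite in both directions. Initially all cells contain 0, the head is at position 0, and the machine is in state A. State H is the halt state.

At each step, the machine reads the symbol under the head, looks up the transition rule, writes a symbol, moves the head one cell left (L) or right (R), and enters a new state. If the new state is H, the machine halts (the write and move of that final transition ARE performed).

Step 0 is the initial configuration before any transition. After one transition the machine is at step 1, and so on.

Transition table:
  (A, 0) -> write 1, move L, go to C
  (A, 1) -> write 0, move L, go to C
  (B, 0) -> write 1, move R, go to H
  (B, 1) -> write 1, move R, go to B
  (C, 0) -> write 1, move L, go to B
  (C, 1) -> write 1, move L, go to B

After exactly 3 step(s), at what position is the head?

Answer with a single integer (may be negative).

Step 1: in state A at pos 0, read 0 -> (A,0)->write 1,move L,goto C. Now: state=C, head=-1, tape[-2..1]=0010 (head:  ^)
Step 2: in state C at pos -1, read 0 -> (C,0)->write 1,move L,goto B. Now: state=B, head=-2, tape[-3..1]=00110 (head:  ^)
Step 3: in state B at pos -2, read 0 -> (B,0)->write 1,move R,goto H. Now: state=H, head=-1, tape[-3..1]=01110 (head:   ^)

Answer: -1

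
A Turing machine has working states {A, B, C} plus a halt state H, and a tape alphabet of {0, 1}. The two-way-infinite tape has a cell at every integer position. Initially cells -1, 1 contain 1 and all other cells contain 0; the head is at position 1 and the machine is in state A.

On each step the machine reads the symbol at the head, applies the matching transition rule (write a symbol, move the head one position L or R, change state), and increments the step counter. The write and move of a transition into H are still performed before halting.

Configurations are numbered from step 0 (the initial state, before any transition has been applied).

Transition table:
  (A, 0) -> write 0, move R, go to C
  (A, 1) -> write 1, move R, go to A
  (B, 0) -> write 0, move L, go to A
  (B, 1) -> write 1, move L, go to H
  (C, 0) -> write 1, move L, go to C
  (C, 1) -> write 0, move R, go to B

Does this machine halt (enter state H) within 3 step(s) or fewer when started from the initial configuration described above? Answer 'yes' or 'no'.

Answer: no

Derivation:
Step 1: in state A at pos 1, read 1 -> (A,1)->write 1,move R,goto A. Now: state=A, head=2, tape[-2..3]=010100 (head:     ^)
Step 2: in state A at pos 2, read 0 -> (A,0)->write 0,move R,goto C. Now: state=C, head=3, tape[-2..4]=0101000 (head:      ^)
Step 3: in state C at pos 3, read 0 -> (C,0)->write 1,move L,goto C. Now: state=C, head=2, tape[-2..4]=0101010 (head:     ^)
After 3 step(s): state = C (not H) -> not halted within 3 -> no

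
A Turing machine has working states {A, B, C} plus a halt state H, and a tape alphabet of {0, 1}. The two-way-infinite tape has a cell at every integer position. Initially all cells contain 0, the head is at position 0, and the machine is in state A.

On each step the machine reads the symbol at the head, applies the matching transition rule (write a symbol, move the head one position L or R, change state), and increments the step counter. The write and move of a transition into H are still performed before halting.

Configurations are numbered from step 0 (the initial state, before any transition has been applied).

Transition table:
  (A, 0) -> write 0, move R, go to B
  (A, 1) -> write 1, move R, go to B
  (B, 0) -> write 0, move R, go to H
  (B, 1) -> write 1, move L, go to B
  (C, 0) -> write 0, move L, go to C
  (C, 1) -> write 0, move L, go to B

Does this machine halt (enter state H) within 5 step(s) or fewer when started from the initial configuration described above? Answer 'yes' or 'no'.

Answer: yes

Derivation:
Step 1: in state A at pos 0, read 0 -> (A,0)->write 0,move R,goto B. Now: state=B, head=1, tape[-1..2]=0000 (head:   ^)
Step 2: in state B at pos 1, read 0 -> (B,0)->write 0,move R,goto H. Now: state=H, head=2, tape[-1..3]=00000 (head:    ^)
State H reached at step 2; 2 <= 5 -> yes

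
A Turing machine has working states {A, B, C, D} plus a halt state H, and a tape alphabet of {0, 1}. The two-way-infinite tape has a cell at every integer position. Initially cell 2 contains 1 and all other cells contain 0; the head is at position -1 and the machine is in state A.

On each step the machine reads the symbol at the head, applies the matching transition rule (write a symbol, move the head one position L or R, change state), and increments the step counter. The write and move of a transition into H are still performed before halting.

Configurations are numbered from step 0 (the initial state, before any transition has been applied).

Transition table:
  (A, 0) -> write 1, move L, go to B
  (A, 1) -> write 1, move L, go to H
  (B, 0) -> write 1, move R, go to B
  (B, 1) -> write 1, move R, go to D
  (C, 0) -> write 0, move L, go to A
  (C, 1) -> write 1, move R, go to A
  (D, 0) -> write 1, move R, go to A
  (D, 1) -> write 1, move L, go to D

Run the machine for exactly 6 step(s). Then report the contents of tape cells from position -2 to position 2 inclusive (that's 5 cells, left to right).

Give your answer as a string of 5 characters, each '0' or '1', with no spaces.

Answer: 11111

Derivation:
Step 1: in state A at pos -1, read 0 -> (A,0)->write 1,move L,goto B. Now: state=B, head=-2, tape[-3..3]=0010010 (head:  ^)
Step 2: in state B at pos -2, read 0 -> (B,0)->write 1,move R,goto B. Now: state=B, head=-1, tape[-3..3]=0110010 (head:   ^)
Step 3: in state B at pos -1, read 1 -> (B,1)->write 1,move R,goto D. Now: state=D, head=0, tape[-3..3]=0110010 (head:    ^)
Step 4: in state D at pos 0, read 0 -> (D,0)->write 1,move R,goto A. Now: state=A, head=1, tape[-3..3]=0111010 (head:     ^)
Step 5: in state A at pos 1, read 0 -> (A,0)->write 1,move L,goto B. Now: state=B, head=0, tape[-3..3]=0111110 (head:    ^)
Step 6: in state B at pos 0, read 1 -> (B,1)->write 1,move R,goto D. Now: state=D, head=1, tape[-3..3]=0111110 (head:     ^)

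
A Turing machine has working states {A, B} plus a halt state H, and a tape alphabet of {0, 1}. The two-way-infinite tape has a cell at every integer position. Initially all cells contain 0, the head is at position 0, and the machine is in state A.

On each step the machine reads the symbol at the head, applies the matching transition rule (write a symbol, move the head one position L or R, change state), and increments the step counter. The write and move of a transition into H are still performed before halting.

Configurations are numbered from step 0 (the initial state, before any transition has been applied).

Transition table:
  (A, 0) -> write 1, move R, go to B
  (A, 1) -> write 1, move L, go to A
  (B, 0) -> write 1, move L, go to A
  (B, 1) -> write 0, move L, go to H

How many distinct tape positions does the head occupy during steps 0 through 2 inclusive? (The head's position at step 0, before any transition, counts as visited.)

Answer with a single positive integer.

Answer: 2

Derivation:
Step 1: in state A at pos 0, read 0 -> (A,0)->write 1,move R,goto B. Now: state=B, head=1, tape[-1..2]=0100 (head:   ^)
Step 2: in state B at pos 1, read 0 -> (B,0)->write 1,move L,goto A. Now: state=A, head=0, tape[-1..2]=0110 (head:  ^)
Head positions at steps 0..2: starting at 0, distinct positions visited = {0, 1} -> 2 position(s)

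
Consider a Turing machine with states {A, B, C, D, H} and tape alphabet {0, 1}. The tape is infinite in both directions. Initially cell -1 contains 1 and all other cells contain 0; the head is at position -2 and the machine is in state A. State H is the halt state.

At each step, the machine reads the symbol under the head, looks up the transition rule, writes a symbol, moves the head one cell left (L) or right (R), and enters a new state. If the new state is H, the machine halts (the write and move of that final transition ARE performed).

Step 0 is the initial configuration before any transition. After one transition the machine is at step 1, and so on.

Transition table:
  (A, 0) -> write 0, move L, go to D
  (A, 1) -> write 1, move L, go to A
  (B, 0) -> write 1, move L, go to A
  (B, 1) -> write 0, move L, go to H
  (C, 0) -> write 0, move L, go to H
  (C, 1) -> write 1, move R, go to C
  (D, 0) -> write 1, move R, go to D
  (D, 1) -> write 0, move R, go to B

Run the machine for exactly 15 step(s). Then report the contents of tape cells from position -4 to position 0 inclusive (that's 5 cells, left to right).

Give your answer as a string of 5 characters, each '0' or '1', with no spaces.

Step 1: in state A at pos -2, read 0 -> (A,0)->write 0,move L,goto D. Now: state=D, head=-3, tape[-4..0]=00010 (head:  ^)
Step 2: in state D at pos -3, read 0 -> (D,0)->write 1,move R,goto D. Now: state=D, head=-2, tape[-4..0]=01010 (head:   ^)
Step 3: in state D at pos -2, read 0 -> (D,0)->write 1,move R,goto D. Now: state=D, head=-1, tape[-4..0]=01110 (head:    ^)
Step 4: in state D at pos -1, read 1 -> (D,1)->write 0,move R,goto B. Now: state=B, head=0, tape[-4..1]=011000 (head:     ^)
Step 5: in state B at pos 0, read 0 -> (B,0)->write 1,move L,goto A. Now: state=A, head=-1, tape[-4..1]=011010 (head:    ^)
Step 6: in state A at pos -1, read 0 -> (A,0)->write 0,move L,goto D. Now: state=D, head=-2, tape[-4..1]=011010 (head:   ^)
Step 7: in state D at pos -2, read 1 -> (D,1)->write 0,move R,goto B. Now: state=B, head=-1, tape[-4..1]=010010 (head:    ^)
Step 8: in state B at pos -1, read 0 -> (B,0)->write 1,move L,goto A. Now: state=A, head=-2, tape[-4..1]=010110 (head:   ^)
Step 9: in state A at pos -2, read 0 -> (A,0)->write 0,move L,goto D. Now: state=D, head=-3, tape[-4..1]=010110 (head:  ^)
Step 10: in state D at pos -3, read 1 -> (D,1)->write 0,move R,goto B. Now: state=B, head=-2, tape[-4..1]=000110 (head:   ^)
Step 11: in state B at pos -2, read 0 -> (B,0)->write 1,move L,goto A. Now: state=A, head=-3, tape[-4..1]=001110 (head:  ^)
Step 12: in state A at pos -3, read 0 -> (A,0)->write 0,move L,goto D. Now: state=D, head=-4, tape[-5..1]=0001110 (head:  ^)
Step 13: in state D at pos -4, read 0 -> (D,0)->write 1,move R,goto D. Now: state=D, head=-3, tape[-5..1]=0101110 (head:   ^)
Step 14: in state D at pos -3, read 0 -> (D,0)->write 1,move R,goto D. Now: state=D, head=-2, tape[-5..1]=0111110 (head:    ^)
Step 15: in state D at pos -2, read 1 -> (D,1)->write 0,move R,goto B. Now: state=B, head=-1, tape[-5..1]=0110110 (head:     ^)

Answer: 11011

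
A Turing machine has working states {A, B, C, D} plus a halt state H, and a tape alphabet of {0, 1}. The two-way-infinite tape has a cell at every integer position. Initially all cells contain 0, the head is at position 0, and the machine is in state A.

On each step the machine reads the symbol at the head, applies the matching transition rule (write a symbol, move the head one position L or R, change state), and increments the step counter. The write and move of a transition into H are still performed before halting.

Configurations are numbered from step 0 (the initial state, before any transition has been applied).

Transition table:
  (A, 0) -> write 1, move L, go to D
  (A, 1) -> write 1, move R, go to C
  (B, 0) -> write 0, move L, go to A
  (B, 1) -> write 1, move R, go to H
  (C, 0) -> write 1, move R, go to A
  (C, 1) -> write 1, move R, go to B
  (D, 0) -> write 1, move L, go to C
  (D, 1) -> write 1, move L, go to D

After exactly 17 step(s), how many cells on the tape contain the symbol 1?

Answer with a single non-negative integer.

Answer: 7

Derivation:
Step 1: in state A at pos 0, read 0 -> (A,0)->write 1,move L,goto D. Now: state=D, head=-1, tape[-2..1]=0010 (head:  ^)
Step 2: in state D at pos -1, read 0 -> (D,0)->write 1,move L,goto C. Now: state=C, head=-2, tape[-3..1]=00110 (head:  ^)
Step 3: in state C at pos -2, read 0 -> (C,0)->write 1,move R,goto A. Now: state=A, head=-1, tape[-3..1]=01110 (head:   ^)
Step 4: in state A at pos -1, read 1 -> (A,1)->write 1,move R,goto C. Now: state=C, head=0, tape[-3..1]=01110 (head:    ^)
Step 5: in state C at pos 0, read 1 -> (C,1)->write 1,move R,goto B. Now: state=B, head=1, tape[-3..2]=011100 (head:     ^)
Step 6: in state B at pos 1, read 0 -> (B,0)->write 0,move L,goto A. Now: state=A, head=0, tape[-3..2]=011100 (head:    ^)
Step 7: in state A at pos 0, read 1 -> (A,1)->write 1,move R,goto C. Now: state=C, head=1, tape[-3..2]=011100 (head:     ^)
Step 8: in state C at pos 1, read 0 -> (C,0)->write 1,move R,goto A. Now: state=A, head=2, tape[-3..3]=0111100 (head:      ^)
Step 9: in state A at pos 2, read 0 -> (A,0)->write 1,move L,goto D. Now: state=D, head=1, tape[-3..3]=0111110 (head:     ^)
Step 10: in state D at pos 1, read 1 -> (D,1)->write 1,move L,goto D. Now: state=D, head=0, tape[-3..3]=0111110 (head:    ^)
Step 11: in state D at pos 0, read 1 -> (D,1)->write 1,move L,goto D. Now: state=D, head=-1, tape[-3..3]=0111110 (head:   ^)
Step 12: in state D at pos -1, read 1 -> (D,1)->write 1,move L,goto D. Now: state=D, head=-2, tape[-3..3]=0111110 (head:  ^)
Step 13: in state D at pos -2, read 1 -> (D,1)->write 1,move L,goto D. Now: state=D, head=-3, tape[-4..3]=00111110 (head:  ^)
Step 14: in state D at pos -3, read 0 -> (D,0)->write 1,move L,goto C. Now: state=C, head=-4, tape[-5..3]=001111110 (head:  ^)
Step 15: in state C at pos -4, read 0 -> (C,0)->write 1,move R,goto A. Now: state=A, head=-3, tape[-5..3]=011111110 (head:   ^)
Step 16: in state A at pos -3, read 1 -> (A,1)->write 1,move R,goto C. Now: state=C, head=-2, tape[-5..3]=011111110 (head:    ^)
Step 17: in state C at pos -2, read 1 -> (C,1)->write 1,move R,goto B. Now: state=B, head=-1, tape[-5..3]=011111110 (head:     ^)
Cells containing 1 after step 17: {-4, -3, -2, -1, 0, 1, 2} -> 7 cell(s)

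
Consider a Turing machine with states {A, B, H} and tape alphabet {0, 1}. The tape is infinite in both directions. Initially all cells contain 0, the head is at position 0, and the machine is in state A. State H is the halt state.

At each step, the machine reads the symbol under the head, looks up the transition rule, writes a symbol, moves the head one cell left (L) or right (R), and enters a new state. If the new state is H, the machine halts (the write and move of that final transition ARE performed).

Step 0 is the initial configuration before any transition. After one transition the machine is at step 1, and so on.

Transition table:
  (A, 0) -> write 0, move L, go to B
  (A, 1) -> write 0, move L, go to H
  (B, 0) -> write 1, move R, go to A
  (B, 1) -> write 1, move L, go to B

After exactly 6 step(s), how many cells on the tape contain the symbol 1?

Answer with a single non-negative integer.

Answer: 1

Derivation:
Step 1: in state A at pos 0, read 0 -> (A,0)->write 0,move L,goto B. Now: state=B, head=-1, tape[-2..1]=0000 (head:  ^)
Step 2: in state B at pos -1, read 0 -> (B,0)->write 1,move R,goto A. Now: state=A, head=0, tape[-2..1]=0100 (head:   ^)
Step 3: in state A at pos 0, read 0 -> (A,0)->write 0,move L,goto B. Now: state=B, head=-1, tape[-2..1]=0100 (head:  ^)
Step 4: in state B at pos -1, read 1 -> (B,1)->write 1,move L,goto B. Now: state=B, head=-2, tape[-3..1]=00100 (head:  ^)
Step 5: in state B at pos -2, read 0 -> (B,0)->write 1,move R,goto A. Now: state=A, head=-1, tape[-3..1]=01100 (head:   ^)
Step 6: in state A at pos -1, read 1 -> (A,1)->write 0,move L,goto H. Now: state=H, head=-2, tape[-3..1]=01000 (head:  ^)
Cells containing 1 after step 6: {-2} -> 1 cell(s)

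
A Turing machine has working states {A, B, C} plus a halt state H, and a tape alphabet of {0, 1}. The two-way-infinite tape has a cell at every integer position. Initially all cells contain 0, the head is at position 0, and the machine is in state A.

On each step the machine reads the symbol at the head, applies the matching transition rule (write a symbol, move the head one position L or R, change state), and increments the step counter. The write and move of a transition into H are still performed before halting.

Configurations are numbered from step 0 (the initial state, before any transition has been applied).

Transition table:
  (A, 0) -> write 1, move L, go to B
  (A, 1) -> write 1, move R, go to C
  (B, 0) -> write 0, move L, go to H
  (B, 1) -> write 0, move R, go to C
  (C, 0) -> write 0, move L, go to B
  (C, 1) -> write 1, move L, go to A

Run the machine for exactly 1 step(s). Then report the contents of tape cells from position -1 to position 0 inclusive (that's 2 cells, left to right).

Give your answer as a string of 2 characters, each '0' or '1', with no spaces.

Step 1: in state A at pos 0, read 0 -> (A,0)->write 1,move L,goto B. Now: state=B, head=-1, tape[-2..1]=0010 (head:  ^)

Answer: 01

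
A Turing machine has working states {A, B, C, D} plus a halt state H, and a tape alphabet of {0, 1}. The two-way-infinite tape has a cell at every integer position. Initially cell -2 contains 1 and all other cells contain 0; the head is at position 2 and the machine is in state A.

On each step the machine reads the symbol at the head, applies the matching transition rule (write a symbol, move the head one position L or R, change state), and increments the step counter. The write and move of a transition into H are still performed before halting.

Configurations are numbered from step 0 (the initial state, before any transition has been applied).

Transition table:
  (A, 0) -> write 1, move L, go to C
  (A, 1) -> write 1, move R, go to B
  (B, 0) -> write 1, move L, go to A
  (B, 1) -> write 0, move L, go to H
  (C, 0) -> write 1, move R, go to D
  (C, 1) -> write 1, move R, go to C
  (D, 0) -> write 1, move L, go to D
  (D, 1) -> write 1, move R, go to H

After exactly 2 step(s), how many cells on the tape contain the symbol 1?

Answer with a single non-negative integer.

Answer: 3

Derivation:
Step 1: in state A at pos 2, read 0 -> (A,0)->write 1,move L,goto C. Now: state=C, head=1, tape[-3..3]=0100010 (head:     ^)
Step 2: in state C at pos 1, read 0 -> (C,0)->write 1,move R,goto D. Now: state=D, head=2, tape[-3..3]=0100110 (head:      ^)
Cells containing 1 after step 2: {-2, 1, 2} -> 3 cell(s)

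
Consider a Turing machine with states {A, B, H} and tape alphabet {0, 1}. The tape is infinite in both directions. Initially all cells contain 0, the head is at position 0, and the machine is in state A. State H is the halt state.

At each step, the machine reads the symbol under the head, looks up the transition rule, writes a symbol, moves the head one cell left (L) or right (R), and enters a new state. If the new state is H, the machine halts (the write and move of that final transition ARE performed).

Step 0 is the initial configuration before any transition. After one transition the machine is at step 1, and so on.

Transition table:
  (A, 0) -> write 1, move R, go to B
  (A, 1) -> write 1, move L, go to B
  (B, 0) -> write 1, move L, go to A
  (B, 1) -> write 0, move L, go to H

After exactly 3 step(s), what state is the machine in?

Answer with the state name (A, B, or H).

Step 1: in state A at pos 0, read 0 -> (A,0)->write 1,move R,goto B. Now: state=B, head=1, tape[-1..2]=0100 (head:   ^)
Step 2: in state B at pos 1, read 0 -> (B,0)->write 1,move L,goto A. Now: state=A, head=0, tape[-1..2]=0110 (head:  ^)
Step 3: in state A at pos 0, read 1 -> (A,1)->write 1,move L,goto B. Now: state=B, head=-1, tape[-2..2]=00110 (head:  ^)

Answer: B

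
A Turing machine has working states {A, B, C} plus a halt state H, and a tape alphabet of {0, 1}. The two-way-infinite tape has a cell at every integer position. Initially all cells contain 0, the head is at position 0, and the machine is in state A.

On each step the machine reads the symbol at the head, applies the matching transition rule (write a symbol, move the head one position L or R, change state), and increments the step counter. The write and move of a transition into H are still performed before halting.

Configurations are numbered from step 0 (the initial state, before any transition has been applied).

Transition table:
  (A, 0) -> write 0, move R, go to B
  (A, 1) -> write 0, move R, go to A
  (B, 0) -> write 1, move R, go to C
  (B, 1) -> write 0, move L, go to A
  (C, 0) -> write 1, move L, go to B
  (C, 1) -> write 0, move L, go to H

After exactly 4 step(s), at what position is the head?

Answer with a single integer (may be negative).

Step 1: in state A at pos 0, read 0 -> (A,0)->write 0,move R,goto B. Now: state=B, head=1, tape[-1..2]=0000 (head:   ^)
Step 2: in state B at pos 1, read 0 -> (B,0)->write 1,move R,goto C. Now: state=C, head=2, tape[-1..3]=00100 (head:    ^)
Step 3: in state C at pos 2, read 0 -> (C,0)->write 1,move L,goto B. Now: state=B, head=1, tape[-1..3]=00110 (head:   ^)
Step 4: in state B at pos 1, read 1 -> (B,1)->write 0,move L,goto A. Now: state=A, head=0, tape[-1..3]=00010 (head:  ^)

Answer: 0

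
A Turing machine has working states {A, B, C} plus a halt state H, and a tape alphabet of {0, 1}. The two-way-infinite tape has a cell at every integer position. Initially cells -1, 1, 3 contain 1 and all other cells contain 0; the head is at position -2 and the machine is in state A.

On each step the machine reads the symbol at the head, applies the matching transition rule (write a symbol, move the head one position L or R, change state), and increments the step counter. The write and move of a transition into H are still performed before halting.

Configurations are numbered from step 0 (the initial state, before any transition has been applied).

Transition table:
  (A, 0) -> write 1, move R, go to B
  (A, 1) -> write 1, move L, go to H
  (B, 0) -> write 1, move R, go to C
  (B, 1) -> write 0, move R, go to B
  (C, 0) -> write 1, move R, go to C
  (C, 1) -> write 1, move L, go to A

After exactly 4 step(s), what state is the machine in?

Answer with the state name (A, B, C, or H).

Step 1: in state A at pos -2, read 0 -> (A,0)->write 1,move R,goto B. Now: state=B, head=-1, tape[-3..4]=01101010 (head:   ^)
Step 2: in state B at pos -1, read 1 -> (B,1)->write 0,move R,goto B. Now: state=B, head=0, tape[-3..4]=01001010 (head:    ^)
Step 3: in state B at pos 0, read 0 -> (B,0)->write 1,move R,goto C. Now: state=C, head=1, tape[-3..4]=01011010 (head:     ^)
Step 4: in state C at pos 1, read 1 -> (C,1)->write 1,move L,goto A. Now: state=A, head=0, tape[-3..4]=01011010 (head:    ^)

Answer: A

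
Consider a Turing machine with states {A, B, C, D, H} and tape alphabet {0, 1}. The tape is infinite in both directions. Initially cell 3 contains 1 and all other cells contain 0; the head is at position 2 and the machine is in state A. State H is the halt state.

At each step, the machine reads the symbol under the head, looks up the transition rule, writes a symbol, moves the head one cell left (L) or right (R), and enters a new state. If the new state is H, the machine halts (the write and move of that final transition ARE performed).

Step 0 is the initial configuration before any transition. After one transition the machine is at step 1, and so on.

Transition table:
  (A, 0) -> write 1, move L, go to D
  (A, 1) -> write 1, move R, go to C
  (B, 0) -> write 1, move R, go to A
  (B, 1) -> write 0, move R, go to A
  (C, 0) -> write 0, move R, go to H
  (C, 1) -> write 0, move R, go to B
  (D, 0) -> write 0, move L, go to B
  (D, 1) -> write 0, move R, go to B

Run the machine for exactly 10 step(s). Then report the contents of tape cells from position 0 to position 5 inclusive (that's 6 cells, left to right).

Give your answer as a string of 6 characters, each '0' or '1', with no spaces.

Step 1: in state A at pos 2, read 0 -> (A,0)->write 1,move L,goto D. Now: state=D, head=1, tape[0..4]=00110 (head:  ^)
Step 2: in state D at pos 1, read 0 -> (D,0)->write 0,move L,goto B. Now: state=B, head=0, tape[-1..4]=000110 (head:  ^)
Step 3: in state B at pos 0, read 0 -> (B,0)->write 1,move R,goto A. Now: state=A, head=1, tape[-1..4]=010110 (head:   ^)
Step 4: in state A at pos 1, read 0 -> (A,0)->write 1,move L,goto D. Now: state=D, head=0, tape[-1..4]=011110 (head:  ^)
Step 5: in state D at pos 0, read 1 -> (D,1)->write 0,move R,goto B. Now: state=B, head=1, tape[-1..4]=001110 (head:   ^)
Step 6: in state B at pos 1, read 1 -> (B,1)->write 0,move R,goto A. Now: state=A, head=2, tape[-1..4]=000110 (head:    ^)
Step 7: in state A at pos 2, read 1 -> (A,1)->write 1,move R,goto C. Now: state=C, head=3, tape[-1..4]=000110 (head:     ^)
Step 8: in state C at pos 3, read 1 -> (C,1)->write 0,move R,goto B. Now: state=B, head=4, tape[-1..5]=0001000 (head:      ^)
Step 9: in state B at pos 4, read 0 -> (B,0)->write 1,move R,goto A. Now: state=A, head=5, tape[-1..6]=00010100 (head:       ^)
Step 10: in state A at pos 5, read 0 -> (A,0)->write 1,move L,goto D. Now: state=D, head=4, tape[-1..6]=00010110 (head:      ^)

Answer: 001011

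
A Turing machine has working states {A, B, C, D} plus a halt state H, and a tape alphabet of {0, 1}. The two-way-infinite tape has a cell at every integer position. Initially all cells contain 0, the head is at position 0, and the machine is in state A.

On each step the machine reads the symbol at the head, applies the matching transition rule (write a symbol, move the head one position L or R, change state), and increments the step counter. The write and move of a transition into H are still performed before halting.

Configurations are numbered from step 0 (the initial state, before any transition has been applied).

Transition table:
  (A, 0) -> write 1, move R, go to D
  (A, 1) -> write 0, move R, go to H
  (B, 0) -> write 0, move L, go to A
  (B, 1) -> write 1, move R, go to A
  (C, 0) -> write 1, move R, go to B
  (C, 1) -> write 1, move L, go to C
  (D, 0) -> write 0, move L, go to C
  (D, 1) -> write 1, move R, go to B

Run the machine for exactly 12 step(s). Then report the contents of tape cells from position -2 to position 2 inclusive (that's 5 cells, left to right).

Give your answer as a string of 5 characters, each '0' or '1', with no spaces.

Answer: 11110

Derivation:
Step 1: in state A at pos 0, read 0 -> (A,0)->write 1,move R,goto D. Now: state=D, head=1, tape[-1..2]=0100 (head:   ^)
Step 2: in state D at pos 1, read 0 -> (D,0)->write 0,move L,goto C. Now: state=C, head=0, tape[-1..2]=0100 (head:  ^)
Step 3: in state C at pos 0, read 1 -> (C,1)->write 1,move L,goto C. Now: state=C, head=-1, tape[-2..2]=00100 (head:  ^)
Step 4: in state C at pos -1, read 0 -> (C,0)->write 1,move R,goto B. Now: state=B, head=0, tape[-2..2]=01100 (head:   ^)
Step 5: in state B at pos 0, read 1 -> (B,1)->write 1,move R,goto A. Now: state=A, head=1, tape[-2..2]=01100 (head:    ^)
Step 6: in state A at pos 1, read 0 -> (A,0)->write 1,move R,goto D. Now: state=D, head=2, tape[-2..3]=011100 (head:     ^)
Step 7: in state D at pos 2, read 0 -> (D,0)->write 0,move L,goto C. Now: state=C, head=1, tape[-2..3]=011100 (head:    ^)
Step 8: in state C at pos 1, read 1 -> (C,1)->write 1,move L,goto C. Now: state=C, head=0, tape[-2..3]=011100 (head:   ^)
Step 9: in state C at pos 0, read 1 -> (C,1)->write 1,move L,goto C. Now: state=C, head=-1, tape[-2..3]=011100 (head:  ^)
Step 10: in state C at pos -1, read 1 -> (C,1)->write 1,move L,goto C. Now: state=C, head=-2, tape[-3..3]=0011100 (head:  ^)
Step 11: in state C at pos -2, read 0 -> (C,0)->write 1,move R,goto B. Now: state=B, head=-1, tape[-3..3]=0111100 (head:   ^)
Step 12: in state B at pos -1, read 1 -> (B,1)->write 1,move R,goto A. Now: state=A, head=0, tape[-3..3]=0111100 (head:    ^)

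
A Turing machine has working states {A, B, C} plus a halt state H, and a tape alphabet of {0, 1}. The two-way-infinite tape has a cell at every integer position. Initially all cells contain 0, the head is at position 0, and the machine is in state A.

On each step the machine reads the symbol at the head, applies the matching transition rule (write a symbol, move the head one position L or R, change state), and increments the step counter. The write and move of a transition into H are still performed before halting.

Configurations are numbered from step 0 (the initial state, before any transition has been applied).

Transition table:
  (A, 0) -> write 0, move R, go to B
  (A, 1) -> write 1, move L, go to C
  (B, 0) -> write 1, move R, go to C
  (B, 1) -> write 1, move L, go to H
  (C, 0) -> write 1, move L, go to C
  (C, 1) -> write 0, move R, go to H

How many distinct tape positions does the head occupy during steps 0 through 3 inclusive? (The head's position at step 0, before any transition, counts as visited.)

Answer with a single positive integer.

Answer: 3

Derivation:
Step 1: in state A at pos 0, read 0 -> (A,0)->write 0,move R,goto B. Now: state=B, head=1, tape[-1..2]=0000 (head:   ^)
Step 2: in state B at pos 1, read 0 -> (B,0)->write 1,move R,goto C. Now: state=C, head=2, tape[-1..3]=00100 (head:    ^)
Step 3: in state C at pos 2, read 0 -> (C,0)->write 1,move L,goto C. Now: state=C, head=1, tape[-1..3]=00110 (head:   ^)
Head positions at steps 0..3: starting at 0, distinct positions visited = {0, 1, 2} -> 3 position(s)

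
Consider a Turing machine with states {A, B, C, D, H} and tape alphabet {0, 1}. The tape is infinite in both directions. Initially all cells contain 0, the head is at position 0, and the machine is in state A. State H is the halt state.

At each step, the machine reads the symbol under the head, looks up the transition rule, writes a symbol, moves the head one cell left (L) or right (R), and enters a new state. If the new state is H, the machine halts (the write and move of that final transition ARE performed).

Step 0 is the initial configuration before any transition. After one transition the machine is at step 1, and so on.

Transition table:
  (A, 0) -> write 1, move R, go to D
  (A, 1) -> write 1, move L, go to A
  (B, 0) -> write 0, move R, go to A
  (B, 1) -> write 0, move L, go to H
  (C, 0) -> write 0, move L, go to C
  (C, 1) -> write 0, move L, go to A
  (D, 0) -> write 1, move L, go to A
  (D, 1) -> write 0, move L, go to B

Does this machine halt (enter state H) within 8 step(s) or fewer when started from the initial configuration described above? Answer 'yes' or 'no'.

Step 1: in state A at pos 0, read 0 -> (A,0)->write 1,move R,goto D. Now: state=D, head=1, tape[-1..2]=0100 (head:   ^)
Step 2: in state D at pos 1, read 0 -> (D,0)->write 1,move L,goto A. Now: state=A, head=0, tape[-1..2]=0110 (head:  ^)
Step 3: in state A at pos 0, read 1 -> (A,1)->write 1,move L,goto A. Now: state=A, head=-1, tape[-2..2]=00110 (head:  ^)
Step 4: in state A at pos -1, read 0 -> (A,0)->write 1,move R,goto D. Now: state=D, head=0, tape[-2..2]=01110 (head:   ^)
Step 5: in state D at pos 0, read 1 -> (D,1)->write 0,move L,goto B. Now: state=B, head=-1, tape[-2..2]=01010 (head:  ^)
Step 6: in state B at pos -1, read 1 -> (B,1)->write 0,move L,goto H. Now: state=H, head=-2, tape[-3..2]=000010 (head:  ^)
State H reached at step 6; 6 <= 8 -> yes

Answer: yes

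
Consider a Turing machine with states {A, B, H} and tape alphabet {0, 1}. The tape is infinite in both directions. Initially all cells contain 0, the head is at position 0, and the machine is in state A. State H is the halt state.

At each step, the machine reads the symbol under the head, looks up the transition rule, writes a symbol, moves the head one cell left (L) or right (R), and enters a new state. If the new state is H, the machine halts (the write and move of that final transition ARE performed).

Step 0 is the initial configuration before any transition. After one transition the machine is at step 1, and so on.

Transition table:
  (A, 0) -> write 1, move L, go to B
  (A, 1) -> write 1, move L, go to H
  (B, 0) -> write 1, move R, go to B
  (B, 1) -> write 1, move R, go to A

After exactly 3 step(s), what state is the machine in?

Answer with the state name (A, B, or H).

Step 1: in state A at pos 0, read 0 -> (A,0)->write 1,move L,goto B. Now: state=B, head=-1, tape[-2..1]=0010 (head:  ^)
Step 2: in state B at pos -1, read 0 -> (B,0)->write 1,move R,goto B. Now: state=B, head=0, tape[-2..1]=0110 (head:   ^)
Step 3: in state B at pos 0, read 1 -> (B,1)->write 1,move R,goto A. Now: state=A, head=1, tape[-2..2]=01100 (head:    ^)

Answer: A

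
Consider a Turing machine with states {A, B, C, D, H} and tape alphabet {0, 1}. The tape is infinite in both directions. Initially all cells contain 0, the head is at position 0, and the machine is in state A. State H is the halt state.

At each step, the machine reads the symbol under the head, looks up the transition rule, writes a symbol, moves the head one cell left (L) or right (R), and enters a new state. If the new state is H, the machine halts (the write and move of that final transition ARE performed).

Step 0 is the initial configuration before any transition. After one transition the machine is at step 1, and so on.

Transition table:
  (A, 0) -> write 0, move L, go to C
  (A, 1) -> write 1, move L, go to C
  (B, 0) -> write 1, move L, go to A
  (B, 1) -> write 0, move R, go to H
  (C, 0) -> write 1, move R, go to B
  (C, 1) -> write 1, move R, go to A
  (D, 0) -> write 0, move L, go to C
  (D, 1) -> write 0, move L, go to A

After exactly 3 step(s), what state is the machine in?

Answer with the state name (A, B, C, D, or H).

Answer: A

Derivation:
Step 1: in state A at pos 0, read 0 -> (A,0)->write 0,move L,goto C. Now: state=C, head=-1, tape[-2..1]=0000 (head:  ^)
Step 2: in state C at pos -1, read 0 -> (C,0)->write 1,move R,goto B. Now: state=B, head=0, tape[-2..1]=0100 (head:   ^)
Step 3: in state B at pos 0, read 0 -> (B,0)->write 1,move L,goto A. Now: state=A, head=-1, tape[-2..1]=0110 (head:  ^)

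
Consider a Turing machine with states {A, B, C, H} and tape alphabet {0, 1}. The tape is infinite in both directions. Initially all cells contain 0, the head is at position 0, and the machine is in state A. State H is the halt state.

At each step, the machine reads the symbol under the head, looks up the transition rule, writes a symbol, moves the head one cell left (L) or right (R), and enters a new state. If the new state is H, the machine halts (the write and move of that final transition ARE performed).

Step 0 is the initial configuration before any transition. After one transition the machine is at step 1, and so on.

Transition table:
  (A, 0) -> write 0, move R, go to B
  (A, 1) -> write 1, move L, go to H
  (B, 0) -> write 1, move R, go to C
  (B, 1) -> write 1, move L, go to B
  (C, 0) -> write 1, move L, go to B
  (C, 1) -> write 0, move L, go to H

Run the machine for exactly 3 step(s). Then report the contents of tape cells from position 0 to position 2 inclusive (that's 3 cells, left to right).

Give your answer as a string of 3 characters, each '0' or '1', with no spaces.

Step 1: in state A at pos 0, read 0 -> (A,0)->write 0,move R,goto B. Now: state=B, head=1, tape[-1..2]=0000 (head:   ^)
Step 2: in state B at pos 1, read 0 -> (B,0)->write 1,move R,goto C. Now: state=C, head=2, tape[-1..3]=00100 (head:    ^)
Step 3: in state C at pos 2, read 0 -> (C,0)->write 1,move L,goto B. Now: state=B, head=1, tape[-1..3]=00110 (head:   ^)

Answer: 011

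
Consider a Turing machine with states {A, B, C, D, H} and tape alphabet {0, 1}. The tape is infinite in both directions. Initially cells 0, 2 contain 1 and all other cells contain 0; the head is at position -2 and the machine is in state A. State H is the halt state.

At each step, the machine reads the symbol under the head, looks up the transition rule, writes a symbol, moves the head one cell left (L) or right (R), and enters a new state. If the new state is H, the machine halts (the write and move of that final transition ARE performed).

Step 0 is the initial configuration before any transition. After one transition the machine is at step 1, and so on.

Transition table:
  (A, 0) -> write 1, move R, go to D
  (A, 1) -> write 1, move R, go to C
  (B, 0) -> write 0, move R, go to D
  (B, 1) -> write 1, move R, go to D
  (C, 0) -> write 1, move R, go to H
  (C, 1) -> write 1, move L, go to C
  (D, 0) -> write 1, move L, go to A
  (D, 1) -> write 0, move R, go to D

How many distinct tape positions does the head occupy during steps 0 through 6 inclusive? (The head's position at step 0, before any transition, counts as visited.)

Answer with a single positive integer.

Answer: 3

Derivation:
Step 1: in state A at pos -2, read 0 -> (A,0)->write 1,move R,goto D. Now: state=D, head=-1, tape[-3..3]=0101010 (head:   ^)
Step 2: in state D at pos -1, read 0 -> (D,0)->write 1,move L,goto A. Now: state=A, head=-2, tape[-3..3]=0111010 (head:  ^)
Step 3: in state A at pos -2, read 1 -> (A,1)->write 1,move R,goto C. Now: state=C, head=-1, tape[-3..3]=0111010 (head:   ^)
Step 4: in state C at pos -1, read 1 -> (C,1)->write 1,move L,goto C. Now: state=C, head=-2, tape[-3..3]=0111010 (head:  ^)
Step 5: in state C at pos -2, read 1 -> (C,1)->write 1,move L,goto C. Now: state=C, head=-3, tape[-4..3]=00111010 (head:  ^)
Step 6: in state C at pos -3, read 0 -> (C,0)->write 1,move R,goto H. Now: state=H, head=-2, tape[-4..3]=01111010 (head:   ^)
Head positions at steps 0..6: starting at -2, distinct positions visited = {-3, -2, -1} -> 3 position(s)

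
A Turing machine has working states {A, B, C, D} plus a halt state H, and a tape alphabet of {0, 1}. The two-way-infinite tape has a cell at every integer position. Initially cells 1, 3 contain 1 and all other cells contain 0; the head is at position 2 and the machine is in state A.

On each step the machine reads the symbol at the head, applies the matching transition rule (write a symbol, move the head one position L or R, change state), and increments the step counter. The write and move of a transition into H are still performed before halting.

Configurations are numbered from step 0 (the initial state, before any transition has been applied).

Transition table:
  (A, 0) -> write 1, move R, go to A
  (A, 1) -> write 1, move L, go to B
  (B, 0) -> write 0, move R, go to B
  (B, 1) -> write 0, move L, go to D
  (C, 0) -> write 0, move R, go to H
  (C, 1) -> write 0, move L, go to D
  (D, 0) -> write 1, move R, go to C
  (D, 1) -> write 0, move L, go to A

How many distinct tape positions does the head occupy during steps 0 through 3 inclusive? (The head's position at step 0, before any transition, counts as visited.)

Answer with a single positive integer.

Answer: 3

Derivation:
Step 1: in state A at pos 2, read 0 -> (A,0)->write 1,move R,goto A. Now: state=A, head=3, tape[0..4]=01110 (head:    ^)
Step 2: in state A at pos 3, read 1 -> (A,1)->write 1,move L,goto B. Now: state=B, head=2, tape[0..4]=01110 (head:   ^)
Step 3: in state B at pos 2, read 1 -> (B,1)->write 0,move L,goto D. Now: state=D, head=1, tape[0..4]=01010 (head:  ^)
Head positions at steps 0..3: starting at 2, distinct positions visited = {1, 2, 3} -> 3 position(s)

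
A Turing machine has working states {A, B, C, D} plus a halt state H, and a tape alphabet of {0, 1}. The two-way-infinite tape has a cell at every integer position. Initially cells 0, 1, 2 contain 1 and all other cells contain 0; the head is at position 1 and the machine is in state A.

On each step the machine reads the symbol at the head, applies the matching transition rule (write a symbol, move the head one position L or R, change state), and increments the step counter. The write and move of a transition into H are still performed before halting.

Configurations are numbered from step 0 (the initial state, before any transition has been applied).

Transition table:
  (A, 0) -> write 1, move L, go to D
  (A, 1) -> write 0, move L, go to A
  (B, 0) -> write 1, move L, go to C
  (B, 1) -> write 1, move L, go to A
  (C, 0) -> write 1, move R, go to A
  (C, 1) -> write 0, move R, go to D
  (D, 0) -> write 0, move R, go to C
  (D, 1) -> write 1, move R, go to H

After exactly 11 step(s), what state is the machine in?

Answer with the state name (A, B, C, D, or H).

Answer: C

Derivation:
Step 1: in state A at pos 1, read 1 -> (A,1)->write 0,move L,goto A. Now: state=A, head=0, tape[-1..3]=01010 (head:  ^)
Step 2: in state A at pos 0, read 1 -> (A,1)->write 0,move L,goto A. Now: state=A, head=-1, tape[-2..3]=000010 (head:  ^)
Step 3: in state A at pos -1, read 0 -> (A,0)->write 1,move L,goto D. Now: state=D, head=-2, tape[-3..3]=0010010 (head:  ^)
Step 4: in state D at pos -2, read 0 -> (D,0)->write 0,move R,goto C. Now: state=C, head=-1, tape[-3..3]=0010010 (head:   ^)
Step 5: in state C at pos -1, read 1 -> (C,1)->write 0,move R,goto D. Now: state=D, head=0, tape[-3..3]=0000010 (head:    ^)
Step 6: in state D at pos 0, read 0 -> (D,0)->write 0,move R,goto C. Now: state=C, head=1, tape[-3..3]=0000010 (head:     ^)
Step 7: in state C at pos 1, read 0 -> (C,0)->write 1,move R,goto A. Now: state=A, head=2, tape[-3..3]=0000110 (head:      ^)
Step 8: in state A at pos 2, read 1 -> (A,1)->write 0,move L,goto A. Now: state=A, head=1, tape[-3..3]=0000100 (head:     ^)
Step 9: in state A at pos 1, read 1 -> (A,1)->write 0,move L,goto A. Now: state=A, head=0, tape[-3..3]=0000000 (head:    ^)
Step 10: in state A at pos 0, read 0 -> (A,0)->write 1,move L,goto D. Now: state=D, head=-1, tape[-3..3]=0001000 (head:   ^)
Step 11: in state D at pos -1, read 0 -> (D,0)->write 0,move R,goto C. Now: state=C, head=0, tape[-3..3]=0001000 (head:    ^)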